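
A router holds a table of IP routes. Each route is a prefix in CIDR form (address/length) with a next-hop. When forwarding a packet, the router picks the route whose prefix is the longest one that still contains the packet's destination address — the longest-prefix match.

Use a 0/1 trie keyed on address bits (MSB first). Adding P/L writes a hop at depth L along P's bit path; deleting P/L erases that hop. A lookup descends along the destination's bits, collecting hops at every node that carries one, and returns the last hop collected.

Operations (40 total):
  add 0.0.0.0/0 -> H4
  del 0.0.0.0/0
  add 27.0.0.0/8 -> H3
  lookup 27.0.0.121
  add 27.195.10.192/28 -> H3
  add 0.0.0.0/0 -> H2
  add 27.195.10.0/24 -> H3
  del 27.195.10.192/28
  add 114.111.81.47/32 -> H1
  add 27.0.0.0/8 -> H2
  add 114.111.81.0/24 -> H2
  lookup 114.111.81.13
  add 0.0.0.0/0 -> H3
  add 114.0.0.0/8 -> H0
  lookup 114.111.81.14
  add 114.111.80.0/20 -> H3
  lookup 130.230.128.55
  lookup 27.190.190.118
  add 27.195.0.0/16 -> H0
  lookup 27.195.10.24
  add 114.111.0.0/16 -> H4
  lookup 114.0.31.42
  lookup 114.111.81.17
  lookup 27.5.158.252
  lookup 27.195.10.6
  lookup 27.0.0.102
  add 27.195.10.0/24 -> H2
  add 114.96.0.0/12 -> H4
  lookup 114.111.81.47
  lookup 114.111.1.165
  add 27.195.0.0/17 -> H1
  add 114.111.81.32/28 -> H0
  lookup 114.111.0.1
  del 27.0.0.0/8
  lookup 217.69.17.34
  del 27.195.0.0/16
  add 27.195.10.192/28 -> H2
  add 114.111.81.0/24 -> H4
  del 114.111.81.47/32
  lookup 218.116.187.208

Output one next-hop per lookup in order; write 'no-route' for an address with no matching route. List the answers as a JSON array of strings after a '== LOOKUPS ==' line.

Apply in order:
  add 0.0.0.0/0 -> H4 at depth 0
  del 0.0.0.0/0 (clear depth 0)
  add 27.0.0.0/8 -> H3 at depth 8
  Q 27.0.0.121: descend 00011011 ; hops seen [H3] ; pick H3
  add 27.195.10.192/28 -> H3 at depth 28
  add 0.0.0.0/0 -> H2 at depth 0
  add 27.195.10.0/24 -> H3 at depth 24
  del 27.195.10.192/28 (clear depth 28)
  add 114.111.81.47/32 -> H1 at depth 32
  add 27.0.0.0/8 -> H2 at depth 8
  add 114.111.81.0/24 -> H2 at depth 24
  Q 114.111.81.13: descend 01110010011011110101000100 ; hops seen [H2,H2] ; pick H2
  add 0.0.0.0/0 -> H3 at depth 0
  add 114.0.0.0/8 -> H0 at depth 8
  Q 114.111.81.14: descend 01110010011011110101000100 ; hops seen [H3,H0,H2] ; pick H2
  add 114.111.80.0/20 -> H3 at depth 20
  Q 130.230.128.55: descend ε ; hops seen [H3] ; pick H3
  Q 27.190.190.118: descend 000110111 ; hops seen [H3,H2] ; pick H2
  add 27.195.0.0/16 -> H0 at depth 16
  Q 27.195.10.24: descend 000110111100001100001010 ; hops seen [H3,H2,H0,H3] ; pick H3
  add 114.111.0.0/16 -> H4 at depth 16
  Q 114.0.31.42: descend 011100100 ; hops seen [H3,H0] ; pick H0
  Q 114.111.81.17: descend 01110010011011110101000100 ; hops seen [H3,H0,H4,H3,H2] ; pick H2
  Q 27.5.158.252: descend 00011011 ; hops seen [H3,H2] ; pick H2
  Q 27.195.10.6: descend 000110111100001100001010 ; hops seen [H3,H2,H0,H3] ; pick H3
  Q 27.0.0.102: descend 00011011 ; hops seen [H3,H2] ; pick H2
  add 27.195.10.0/24 -> H2 at depth 24
  add 114.96.0.0/12 -> H4 at depth 12
  Q 114.111.81.47: descend 01110010011011110101000100101111 ; hops seen [H3,H0,H4,H4,H3,H2,H1] ; pick H1
  Q 114.111.1.165: descend 01110010011011110 ; hops seen [H3,H0,H4,H4] ; pick H4
  add 27.195.0.0/17 -> H1 at depth 17
  add 114.111.81.32/28 -> H0 at depth 28
  Q 114.111.0.1: descend 01110010011011110 ; hops seen [H3,H0,H4,H4] ; pick H4
  del 27.0.0.0/8 (clear depth 8)
  Q 217.69.17.34: descend ε ; hops seen [H3] ; pick H3
  del 27.195.0.0/16 (clear depth 16)
  add 27.195.10.192/28 -> H2 at depth 28
  add 114.111.81.0/24 -> H4 at depth 24
  del 114.111.81.47/32 (clear depth 32)
  Q 218.116.187.208: descend ε ; hops seen [H3] ; pick H3

== LOOKUPS ==
["H3","H2","H2","H3","H2","H3","H0","H2","H2","H3","H2","H1","H4","H4","H3","H3"]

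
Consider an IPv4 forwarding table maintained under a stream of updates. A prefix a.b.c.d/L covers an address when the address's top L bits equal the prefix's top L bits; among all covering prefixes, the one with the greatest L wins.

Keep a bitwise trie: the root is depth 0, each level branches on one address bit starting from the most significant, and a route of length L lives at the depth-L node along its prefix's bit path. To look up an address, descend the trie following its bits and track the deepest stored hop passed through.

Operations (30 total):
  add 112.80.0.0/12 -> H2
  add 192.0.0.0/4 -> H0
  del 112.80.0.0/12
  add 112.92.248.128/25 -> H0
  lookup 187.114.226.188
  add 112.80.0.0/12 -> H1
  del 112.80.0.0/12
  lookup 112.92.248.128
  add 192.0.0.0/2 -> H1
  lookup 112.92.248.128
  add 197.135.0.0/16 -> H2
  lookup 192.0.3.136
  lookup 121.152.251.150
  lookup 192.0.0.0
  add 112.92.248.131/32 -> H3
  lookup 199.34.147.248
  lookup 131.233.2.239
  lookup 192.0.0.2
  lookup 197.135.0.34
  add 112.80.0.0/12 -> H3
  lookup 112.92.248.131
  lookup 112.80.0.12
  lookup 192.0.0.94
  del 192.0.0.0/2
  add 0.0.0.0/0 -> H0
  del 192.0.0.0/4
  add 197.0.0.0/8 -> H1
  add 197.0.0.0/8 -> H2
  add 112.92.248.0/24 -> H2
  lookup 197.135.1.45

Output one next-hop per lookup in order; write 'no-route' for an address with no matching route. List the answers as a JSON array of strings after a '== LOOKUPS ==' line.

Apply in order:
  + 112.80.0.0/12 (H2) depth=12
  + 192.0.0.0/4 (H0) depth=4
  - 112.80.0.0/12 clear@12
  + 112.92.248.128/25 (H0) depth=25
  Q 187.114.226.188: descend 1 ; hops seen [∅] ; pick no-route
  + 112.80.0.0/12 (H1) depth=12
  - 112.80.0.0/12 clear@12
  Q 112.92.248.128: descend 0111000001011100111110001 ; hops seen [H0] ; pick H0
  + 192.0.0.0/2 (H1) depth=2
  Q 112.92.248.128: descend 0111000001011100111110001 ; hops seen [H0] ; pick H0
  + 197.135.0.0/16 (H2) depth=16
  Q 192.0.3.136: descend 11000 ; hops seen [H1,H0] ; pick H0
  Q 121.152.251.150: descend 0111 ; hops seen [∅] ; pick no-route
  Q 192.0.0.0: descend 11000 ; hops seen [H1,H0] ; pick H0
  + 112.92.248.131/32 (H3) depth=32
  Q 199.34.147.248: descend 110001 ; hops seen [H1,H0] ; pick H0
  Q 131.233.2.239: descend 1 ; hops seen [∅] ; pick no-route
  Q 192.0.0.2: descend 11000 ; hops seen [H1,H0] ; pick H0
  Q 197.135.0.34: descend 1100010110000111 ; hops seen [H1,H0,H2] ; pick H2
  + 112.80.0.0/12 (H3) depth=12
  Q 112.92.248.131: descend 01110000010111001111100010000011 ; hops seen [H3,H0,H3] ; pick H3
  Q 112.80.0.12: descend 011100000101 ; hops seen [H3] ; pick H3
  Q 192.0.0.94: descend 11000 ; hops seen [H1,H0] ; pick H0
  - 192.0.0.0/2 clear@2
  + 0.0.0.0/0 (H0) depth=0
  - 192.0.0.0/4 clear@4
  + 197.0.0.0/8 (H1) depth=8
  + 197.0.0.0/8 (H2) depth=8
  + 112.92.248.0/24 (H2) depth=24
  Q 197.135.1.45: descend 1100010110000111 ; hops seen [H0,H2,H2] ; pick H2

== LOOKUPS ==
["no-route","H0","H0","H0","no-route","H0","H0","no-route","H0","H2","H3","H3","H0","H2"]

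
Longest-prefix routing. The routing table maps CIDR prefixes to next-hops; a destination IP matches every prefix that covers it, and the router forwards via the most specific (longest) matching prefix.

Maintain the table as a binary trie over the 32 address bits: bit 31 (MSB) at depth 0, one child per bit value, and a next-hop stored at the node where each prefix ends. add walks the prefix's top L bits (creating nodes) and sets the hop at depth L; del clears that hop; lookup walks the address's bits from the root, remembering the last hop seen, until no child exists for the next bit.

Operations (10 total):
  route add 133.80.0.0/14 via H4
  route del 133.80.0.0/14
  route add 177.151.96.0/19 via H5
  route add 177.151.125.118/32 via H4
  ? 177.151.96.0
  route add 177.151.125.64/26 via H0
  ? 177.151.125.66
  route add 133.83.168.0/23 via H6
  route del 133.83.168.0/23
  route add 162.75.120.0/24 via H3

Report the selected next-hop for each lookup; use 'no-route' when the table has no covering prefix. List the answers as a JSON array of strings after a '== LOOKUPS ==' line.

Process each operation:
  + 133.80.0.0/14 (H4) depth=14
  del 133.80.0.0/14 (clear depth 14)
  + 177.151.96.0/19 (H5) depth=19
  + 177.151.125.118/32 (H4) depth=32
  Q 177.151.96.0: descend 1011000110010111011 ; hops seen [H5] ; pick H5
  + 177.151.125.64/26 (H0) depth=26
  Q 177.151.125.66: descend 10110001100101110111110101 ; hops seen [H5,H0] ; pick H0
  + 133.83.168.0/23 (H6) depth=23
  del 133.83.168.0/23 (clear depth 23)
  + 162.75.120.0/24 (H3) depth=24

== LOOKUPS ==
["H5","H0"]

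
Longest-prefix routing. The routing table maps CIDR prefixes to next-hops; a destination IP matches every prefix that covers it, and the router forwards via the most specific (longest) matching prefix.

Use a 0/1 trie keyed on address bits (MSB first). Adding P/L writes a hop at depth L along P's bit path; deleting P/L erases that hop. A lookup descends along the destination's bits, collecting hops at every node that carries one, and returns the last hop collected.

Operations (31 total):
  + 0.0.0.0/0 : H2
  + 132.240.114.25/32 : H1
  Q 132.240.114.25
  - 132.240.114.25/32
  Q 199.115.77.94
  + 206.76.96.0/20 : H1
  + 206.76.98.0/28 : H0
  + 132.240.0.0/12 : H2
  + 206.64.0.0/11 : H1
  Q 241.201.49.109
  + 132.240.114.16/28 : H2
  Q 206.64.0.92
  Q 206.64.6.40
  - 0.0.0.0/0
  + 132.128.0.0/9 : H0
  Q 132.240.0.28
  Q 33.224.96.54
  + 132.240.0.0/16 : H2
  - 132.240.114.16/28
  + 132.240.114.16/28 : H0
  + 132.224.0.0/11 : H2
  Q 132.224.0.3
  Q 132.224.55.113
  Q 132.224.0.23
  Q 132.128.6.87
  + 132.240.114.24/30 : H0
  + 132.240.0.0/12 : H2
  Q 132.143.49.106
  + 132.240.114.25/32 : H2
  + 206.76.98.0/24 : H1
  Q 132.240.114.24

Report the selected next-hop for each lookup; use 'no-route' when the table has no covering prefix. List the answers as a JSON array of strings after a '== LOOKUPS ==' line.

Trace:
  + 0.0.0.0/0 (H2) depth=0
  + 132.240.114.25/32 (H1) depth=32
  Q 132.240.114.25: descend 10000100111100000111001000011001 ; hops seen [H2,H1] ; pick H1
  del 132.240.114.25/32 (clear depth 32)
  Q 199.115.77.94: descend 1 ; hops seen [H2] ; pick H2
  + 206.76.96.0/20 (H1) depth=20
  + 206.76.98.0/28 (H0) depth=28
  + 132.240.0.0/12 (H2) depth=12
  + 206.64.0.0/11 (H1) depth=11
  Q 241.201.49.109: descend 11 ; hops seen [H2] ; pick H2
  + 132.240.114.16/28 (H2) depth=28
  Q 206.64.0.92: descend 110011100100 ; hops seen [H2,H1] ; pick H1
  Q 206.64.6.40: descend 110011100100 ; hops seen [H2,H1] ; pick H1
  del 0.0.0.0/0 (clear depth 0)
  + 132.128.0.0/9 (H0) depth=9
  Q 132.240.0.28: descend 10000100111100000 ; hops seen [H0,H2] ; pick H2
  Q 33.224.96.54: descend ε ; hops seen [∅] ; pick no-route
  + 132.240.0.0/16 (H2) depth=16
  del 132.240.114.16/28 (clear depth 28)
  + 132.240.114.16/28 (H0) depth=28
  + 132.224.0.0/11 (H2) depth=11
  Q 132.224.0.3: descend 10000100111 ; hops seen [H0,H2] ; pick H2
  Q 132.224.55.113: descend 10000100111 ; hops seen [H0,H2] ; pick H2
  Q 132.224.0.23: descend 10000100111 ; hops seen [H0,H2] ; pick H2
  Q 132.128.6.87: descend 100001001 ; hops seen [H0] ; pick H0
  + 132.240.114.24/30 (H0) depth=30
  + 132.240.0.0/12 (H2) depth=12
  Q 132.143.49.106: descend 100001001 ; hops seen [H0] ; pick H0
  + 132.240.114.25/32 (H2) depth=32
  + 206.76.98.0/24 (H1) depth=24
  Q 132.240.114.24: descend 1000010011110000011100100001100 ; hops seen [H0,H2,H2,H2,H0,H0] ; pick H0

== LOOKUPS ==
["H1","H2","H2","H1","H1","H2","no-route","H2","H2","H2","H0","H0","H0"]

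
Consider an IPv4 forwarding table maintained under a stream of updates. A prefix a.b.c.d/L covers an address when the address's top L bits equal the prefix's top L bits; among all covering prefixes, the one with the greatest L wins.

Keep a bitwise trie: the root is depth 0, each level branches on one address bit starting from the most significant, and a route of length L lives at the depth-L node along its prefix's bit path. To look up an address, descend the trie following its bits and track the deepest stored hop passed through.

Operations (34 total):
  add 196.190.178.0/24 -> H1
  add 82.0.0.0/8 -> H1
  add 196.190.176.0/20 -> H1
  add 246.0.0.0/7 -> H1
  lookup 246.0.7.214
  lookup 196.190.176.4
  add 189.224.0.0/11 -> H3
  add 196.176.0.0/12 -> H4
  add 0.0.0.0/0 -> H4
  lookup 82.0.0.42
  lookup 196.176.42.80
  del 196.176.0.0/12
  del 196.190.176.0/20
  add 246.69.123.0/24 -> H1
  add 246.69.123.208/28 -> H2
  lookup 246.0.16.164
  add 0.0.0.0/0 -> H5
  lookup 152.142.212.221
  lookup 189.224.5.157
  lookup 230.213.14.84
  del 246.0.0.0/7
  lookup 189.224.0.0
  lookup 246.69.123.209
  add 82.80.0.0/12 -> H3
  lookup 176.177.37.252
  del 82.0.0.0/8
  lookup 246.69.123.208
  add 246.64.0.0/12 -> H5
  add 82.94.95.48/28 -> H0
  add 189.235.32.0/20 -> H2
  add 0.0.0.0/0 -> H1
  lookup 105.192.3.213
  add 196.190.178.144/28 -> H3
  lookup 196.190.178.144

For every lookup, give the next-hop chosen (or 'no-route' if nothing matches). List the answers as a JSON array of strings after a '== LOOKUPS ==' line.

Apply in order:
  + 196.190.178.0/24 (H1) depth=24
  + 82.0.0.0/8 (H1) depth=8
  + 196.190.176.0/20 (H1) depth=20
  + 246.0.0.0/7 (H1) depth=7
  Q 246.0.7.214: descend 1111011 ; hops seen [H1] ; pick H1
  Q 196.190.176.4: descend 1100010010111110101100 ; hops seen [H1] ; pick H1
  + 189.224.0.0/11 (H3) depth=11
  + 196.176.0.0/12 (H4) depth=12
  + 0.0.0.0/0 (H4) depth=0
  Q 82.0.0.42: descend 01010010 ; hops seen [H4,H1] ; pick H1
  Q 196.176.42.80: descend 110001001011 ; hops seen [H4,H4] ; pick H4
  - 196.176.0.0/12 clear@12
  - 196.190.176.0/20 clear@20
  + 246.69.123.0/24 (H1) depth=24
  + 246.69.123.208/28 (H2) depth=28
  Q 246.0.16.164: descend 111101100 ; hops seen [H4,H1] ; pick H1
  + 0.0.0.0/0 (H5) depth=0
  Q 152.142.212.221: descend 10 ; hops seen [H5] ; pick H5
  Q 189.224.5.157: descend 10111101111 ; hops seen [H5,H3] ; pick H3
  Q 230.213.14.84: descend 111 ; hops seen [H5] ; pick H5
  - 246.0.0.0/7 clear@7
  Q 189.224.0.0: descend 10111101111 ; hops seen [H5,H3] ; pick H3
  Q 246.69.123.209: descend 1111011001000101011110111101 ; hops seen [H5,H1,H2] ; pick H2
  + 82.80.0.0/12 (H3) depth=12
  Q 176.177.37.252: descend 1011 ; hops seen [H5] ; pick H5
  - 82.0.0.0/8 clear@8
  Q 246.69.123.208: descend 1111011001000101011110111101 ; hops seen [H5,H1,H2] ; pick H2
  + 246.64.0.0/12 (H5) depth=12
  + 82.94.95.48/28 (H0) depth=28
  + 189.235.32.0/20 (H2) depth=20
  + 0.0.0.0/0 (H1) depth=0
  Q 105.192.3.213: descend 01 ; hops seen [H1] ; pick H1
  + 196.190.178.144/28 (H3) depth=28
  Q 196.190.178.144: descend 1100010010111110101100101001 ; hops seen [H1,H1,H3] ; pick H3

== LOOKUPS ==
["H1","H1","H1","H4","H1","H5","H3","H5","H3","H2","H5","H2","H1","H3"]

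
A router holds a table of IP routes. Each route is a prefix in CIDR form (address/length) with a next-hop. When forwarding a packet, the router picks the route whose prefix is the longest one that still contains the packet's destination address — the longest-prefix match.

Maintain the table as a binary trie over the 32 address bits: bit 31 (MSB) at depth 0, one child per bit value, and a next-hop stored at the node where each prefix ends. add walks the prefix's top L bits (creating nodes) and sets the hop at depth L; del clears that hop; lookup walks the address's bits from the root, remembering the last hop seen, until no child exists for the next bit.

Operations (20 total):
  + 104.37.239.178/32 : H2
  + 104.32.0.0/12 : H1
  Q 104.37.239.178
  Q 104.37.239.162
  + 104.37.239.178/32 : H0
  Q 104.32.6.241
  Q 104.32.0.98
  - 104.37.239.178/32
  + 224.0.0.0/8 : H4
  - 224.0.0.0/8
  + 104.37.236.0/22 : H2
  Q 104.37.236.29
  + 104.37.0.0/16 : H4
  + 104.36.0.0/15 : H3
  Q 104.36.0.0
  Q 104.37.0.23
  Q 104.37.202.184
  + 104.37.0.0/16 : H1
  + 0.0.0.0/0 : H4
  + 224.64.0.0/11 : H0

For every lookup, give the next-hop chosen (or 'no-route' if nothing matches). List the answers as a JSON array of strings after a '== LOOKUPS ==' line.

Apply in order:
  add 104.37.239.178/32 -> H2 at depth 32
  add 104.32.0.0/12 -> H1 at depth 12
  ? 104.37.239.178  path d0:-→d1:-→d2:-→d3:-→d4:-→d5:-→d6:-→d7:-→d8:-→d9:-→d10:-→d11:-→d12:H1→d13:-→d14:-→d15:-→d16:-→d17:-→d18:-→d19:-→d20:-→d21:-→d22:-→d23:-→d24:-→d25:-→d26:-→d27:-→d28:-→d29:-→d30:-→d31:-→d32:H2  best=H2
  ? 104.37.239.162  path d0:-→d1:-→d2:-→d3:-→d4:-→d5:-→d6:-→d7:-→d8:-→d9:-→d10:-→d11:-→d12:H1→d13:-→d14:-→d15:-→d16:-→d17:-→d18:-→d19:-→d20:-→d21:-→d22:-→d23:-→d24:-→d25:-→d26:-→d27:-  best=H1
  add 104.37.239.178/32 -> H0 at depth 32
  ? 104.32.6.241  path d0:-→d1:-→d2:-→d3:-→d4:-→d5:-→d6:-→d7:-→d8:-→d9:-→d10:-→d11:-→d12:H1→d13:-  best=H1
  ? 104.32.0.98  path d0:-→d1:-→d2:-→d3:-→d4:-→d5:-→d6:-→d7:-→d8:-→d9:-→d10:-→d11:-→d12:H1→d13:-  best=H1
  - 104.37.239.178/32 clear@32
  add 224.0.0.0/8 -> H4 at depth 8
  - 224.0.0.0/8 clear@8
  add 104.37.236.0/22 -> H2 at depth 22
  ? 104.37.236.29  path d0:-→d1:-→d2:-→d3:-→d4:-→d5:-→d6:-→d7:-→d8:-→d9:-→d10:-→d11:-→d12:H1→d13:-→d14:-→d15:-→d16:-→d17:-→d18:-→d19:-→d20:-→d21:-→d22:H2  best=H2
  add 104.37.0.0/16 -> H4 at depth 16
  add 104.36.0.0/15 -> H3 at depth 15
  ? 104.36.0.0  path d0:-→d1:-→d2:-→d3:-→d4:-→d5:-→d6:-→d7:-→d8:-→d9:-→d10:-→d11:-→d12:H1→d13:-→d14:-→d15:H3  best=H3
  ? 104.37.0.23  path d0:-→d1:-→d2:-→d3:-→d4:-→d5:-→d6:-→d7:-→d8:-→d9:-→d10:-→d11:-→d12:H1→d13:-→d14:-→d15:H3→d16:H4  best=H4
  ? 104.37.202.184  path d0:-→d1:-→d2:-→d3:-→d4:-→d5:-→d6:-→d7:-→d8:-→d9:-→d10:-→d11:-→d12:H1→d13:-→d14:-→d15:H3→d16:H4→d17:-→d18:-  best=H4
  add 104.37.0.0/16 -> H1 at depth 16
  add 0.0.0.0/0 -> H4 at depth 0
  add 224.64.0.0/11 -> H0 at depth 11

== LOOKUPS ==
["H2","H1","H1","H1","H2","H3","H4","H4"]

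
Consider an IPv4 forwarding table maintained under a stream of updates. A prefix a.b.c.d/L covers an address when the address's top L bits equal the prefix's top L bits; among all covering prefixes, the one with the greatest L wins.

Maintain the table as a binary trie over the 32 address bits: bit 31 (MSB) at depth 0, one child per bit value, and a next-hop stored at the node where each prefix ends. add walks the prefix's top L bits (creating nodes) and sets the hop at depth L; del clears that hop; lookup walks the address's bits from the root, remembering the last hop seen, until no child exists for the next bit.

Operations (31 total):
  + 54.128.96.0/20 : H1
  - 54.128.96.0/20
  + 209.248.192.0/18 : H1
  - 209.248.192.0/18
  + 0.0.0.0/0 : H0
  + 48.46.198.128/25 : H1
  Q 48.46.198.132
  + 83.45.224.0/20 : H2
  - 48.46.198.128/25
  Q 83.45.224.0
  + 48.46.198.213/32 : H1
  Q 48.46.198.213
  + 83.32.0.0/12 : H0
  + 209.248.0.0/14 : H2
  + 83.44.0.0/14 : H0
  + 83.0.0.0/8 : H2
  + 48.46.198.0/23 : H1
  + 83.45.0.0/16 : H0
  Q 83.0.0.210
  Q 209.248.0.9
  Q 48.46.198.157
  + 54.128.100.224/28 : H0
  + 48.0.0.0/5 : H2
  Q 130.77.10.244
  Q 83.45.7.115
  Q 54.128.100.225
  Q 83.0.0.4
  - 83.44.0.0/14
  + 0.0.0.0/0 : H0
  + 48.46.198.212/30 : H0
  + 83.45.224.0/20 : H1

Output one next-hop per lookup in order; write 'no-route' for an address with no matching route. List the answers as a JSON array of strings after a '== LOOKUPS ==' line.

Trace:
  add 54.128.96.0/20 -> H1 at depth 20
  - 54.128.96.0/20 clear@20
  add 209.248.192.0/18 -> H1 at depth 18
  - 209.248.192.0/18 clear@18
  add 0.0.0.0/0 -> H0 at depth 0
  add 48.46.198.128/25 -> H1 at depth 25
  ? 48.46.198.132  path d0:H0→d1:-→d2:-→d3:-→d4:-→d5:-→d6:-→d7:-→d8:-→d9:-→d10:-→d11:-→d12:-→d13:-→d14:-→d15:-→d16:-→d17:-→d18:-→d19:-→d20:-→d21:-→d22:-→d23:-→d24:-→d25:H1  best=H1
  add 83.45.224.0/20 -> H2 at depth 20
  - 48.46.198.128/25 clear@25
  ? 83.45.224.0  path d0:H0→d1:-→d2:-→d3:-→d4:-→d5:-→d6:-→d7:-→d8:-→d9:-→d10:-→d11:-→d12:-→d13:-→d14:-→d15:-→d16:-→d17:-→d18:-→d19:-→d20:H2  best=H2
  add 48.46.198.213/32 -> H1 at depth 32
  ? 48.46.198.213  path d0:H0→d1:-→d2:-→d3:-→d4:-→d5:-→d6:-→d7:-→d8:-→d9:-→d10:-→d11:-→d12:-→d13:-→d14:-→d15:-→d16:-→d17:-→d18:-→d19:-→d20:-→d21:-→d22:-→d23:-→d24:-→d25:-→d26:-→d27:-→d28:-→d29:-→d30:-→d31:-→d32:H1  best=H1
  add 83.32.0.0/12 -> H0 at depth 12
  add 209.248.0.0/14 -> H2 at depth 14
  add 83.44.0.0/14 -> H0 at depth 14
  add 83.0.0.0/8 -> H2 at depth 8
  add 48.46.198.0/23 -> H1 at depth 23
  add 83.45.0.0/16 -> H0 at depth 16
  ? 83.0.0.210  path d0:H0→d1:-→d2:-→d3:-→d4:-→d5:-→d6:-→d7:-→d8:H2→d9:-→d10:-  best=H2
  ? 209.248.0.9  path d0:H0→d1:-→d2:-→d3:-→d4:-→d5:-→d6:-→d7:-→d8:-→d9:-→d10:-→d11:-→d12:-→d13:-→d14:H2→d15:-→d16:-  best=H2
  ? 48.46.198.157  path d0:H0→d1:-→d2:-→d3:-→d4:-→d5:-→d6:-→d7:-→d8:-→d9:-→d10:-→d11:-→d12:-→d13:-→d14:-→d15:-→d16:-→d17:-→d18:-→d19:-→d20:-→d21:-→d22:-→d23:H1→d24:-→d25:-  best=H1
  add 54.128.100.224/28 -> H0 at depth 28
  add 48.0.0.0/5 -> H2 at depth 5
  ? 130.77.10.244  path d0:H0→d1:-  best=H0
  ? 83.45.7.115  path d0:H0→d1:-→d2:-→d3:-→d4:-→d5:-→d6:-→d7:-→d8:H2→d9:-→d10:-→d11:-→d12:H0→d13:-→d14:H0→d15:-→d16:H0  best=H0
  ? 54.128.100.225  path d0:H0→d1:-→d2:-→d3:-→d4:-→d5:H2→d6:-→d7:-→d8:-→d9:-→d10:-→d11:-→d12:-→d13:-→d14:-→d15:-→d16:-→d17:-→d18:-→d19:-→d20:-→d21:-→d22:-→d23:-→d24:-→d25:-→d26:-→d27:-→d28:H0  best=H0
  ? 83.0.0.4  path d0:H0→d1:-→d2:-→d3:-→d4:-→d5:-→d6:-→d7:-→d8:H2→d9:-→d10:-  best=H2
  - 83.44.0.0/14 clear@14
  add 0.0.0.0/0 -> H0 at depth 0
  add 48.46.198.212/30 -> H0 at depth 30
  add 83.45.224.0/20 -> H1 at depth 20

== LOOKUPS ==
["H1","H2","H1","H2","H2","H1","H0","H0","H0","H2"]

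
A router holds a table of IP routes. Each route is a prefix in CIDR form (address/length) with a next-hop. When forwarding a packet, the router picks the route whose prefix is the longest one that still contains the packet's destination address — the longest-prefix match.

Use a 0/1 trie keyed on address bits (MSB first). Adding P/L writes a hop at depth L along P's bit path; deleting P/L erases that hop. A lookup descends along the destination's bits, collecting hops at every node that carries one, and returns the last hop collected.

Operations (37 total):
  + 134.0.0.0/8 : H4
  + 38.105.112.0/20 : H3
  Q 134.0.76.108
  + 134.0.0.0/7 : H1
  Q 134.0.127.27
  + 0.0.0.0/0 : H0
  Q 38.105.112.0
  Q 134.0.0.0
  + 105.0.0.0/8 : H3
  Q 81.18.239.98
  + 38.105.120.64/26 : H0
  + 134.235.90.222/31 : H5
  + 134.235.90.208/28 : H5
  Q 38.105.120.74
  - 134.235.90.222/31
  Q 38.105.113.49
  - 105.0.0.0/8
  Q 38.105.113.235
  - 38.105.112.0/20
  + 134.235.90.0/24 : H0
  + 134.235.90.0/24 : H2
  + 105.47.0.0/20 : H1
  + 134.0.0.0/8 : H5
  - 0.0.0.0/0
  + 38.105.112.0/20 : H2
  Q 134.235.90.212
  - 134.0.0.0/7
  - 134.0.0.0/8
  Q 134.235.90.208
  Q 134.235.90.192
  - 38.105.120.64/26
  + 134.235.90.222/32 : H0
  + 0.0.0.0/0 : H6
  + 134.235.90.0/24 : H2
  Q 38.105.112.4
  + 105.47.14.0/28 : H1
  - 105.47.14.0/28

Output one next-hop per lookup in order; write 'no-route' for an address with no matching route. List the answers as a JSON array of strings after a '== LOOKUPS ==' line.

Trace:
  add 134.0.0.0/8 -> H4 at depth 8
  add 38.105.112.0/20 -> H3 at depth 20
  ? 134.0.76.108  path d0:-→d1:-→d2:-→d3:-→d4:-→d5:-→d6:-→d7:-→d8:H4  best=H4
  add 134.0.0.0/7 -> H1 at depth 7
  ? 134.0.127.27  path d0:-→d1:-→d2:-→d3:-→d4:-→d5:-→d6:-→d7:H1→d8:H4  best=H4
  add 0.0.0.0/0 -> H0 at depth 0
  ? 38.105.112.0  path d0:H0→d1:-→d2:-→d3:-→d4:-→d5:-→d6:-→d7:-→d8:-→d9:-→d10:-→d11:-→d12:-→d13:-→d14:-→d15:-→d16:-→d17:-→d18:-→d19:-→d20:H3  best=H3
  ? 134.0.0.0  path d0:H0→d1:-→d2:-→d3:-→d4:-→d5:-→d6:-→d7:H1→d8:H4  best=H4
  add 105.0.0.0/8 -> H3 at depth 8
  ? 81.18.239.98  path d0:H0→d1:-→d2:-  best=H0
  add 38.105.120.64/26 -> H0 at depth 26
  add 134.235.90.222/31 -> H5 at depth 31
  add 134.235.90.208/28 -> H5 at depth 28
  ? 38.105.120.74  path d0:H0→d1:-→d2:-→d3:-→d4:-→d5:-→d6:-→d7:-→d8:-→d9:-→d10:-→d11:-→d12:-→d13:-→d14:-→d15:-→d16:-→d17:-→d18:-→d19:-→d20:H3→d21:-→d22:-→d23:-→d24:-→d25:-→d26:H0  best=H0
  del 134.235.90.222/31 (clear depth 31)
  ? 38.105.113.49  path d0:H0→d1:-→d2:-→d3:-→d4:-→d5:-→d6:-→d7:-→d8:-→d9:-→d10:-→d11:-→d12:-→d13:-→d14:-→d15:-→d16:-→d17:-→d18:-→d19:-→d20:H3  best=H3
  del 105.0.0.0/8 (clear depth 8)
  ? 38.105.113.235  path d0:H0→d1:-→d2:-→d3:-→d4:-→d5:-→d6:-→d7:-→d8:-→d9:-→d10:-→d11:-→d12:-→d13:-→d14:-→d15:-→d16:-→d17:-→d18:-→d19:-→d20:H3  best=H3
  del 38.105.112.0/20 (clear depth 20)
  add 134.235.90.0/24 -> H0 at depth 24
  add 134.235.90.0/24 -> H2 at depth 24
  add 105.47.0.0/20 -> H1 at depth 20
  add 134.0.0.0/8 -> H5 at depth 8
  del 0.0.0.0/0 (clear depth 0)
  add 38.105.112.0/20 -> H2 at depth 20
  ? 134.235.90.212  path d0:-→d1:-→d2:-→d3:-→d4:-→d5:-→d6:-→d7:H1→d8:H5→d9:-→d10:-→d11:-→d12:-→d13:-→d14:-→d15:-→d16:-→d17:-→d18:-→d19:-→d20:-→d21:-→d22:-→d23:-→d24:H2→d25:-→d26:-→d27:-→d28:H5  best=H5
  del 134.0.0.0/7 (clear depth 7)
  del 134.0.0.0/8 (clear depth 8)
  ? 134.235.90.208  path d0:-→d1:-→d2:-→d3:-→d4:-→d5:-→d6:-→d7:-→d8:-→d9:-→d10:-→d11:-→d12:-→d13:-→d14:-→d15:-→d16:-→d17:-→d18:-→d19:-→d20:-→d21:-→d22:-→d23:-→d24:H2→d25:-→d26:-→d27:-→d28:H5  best=H5
  ? 134.235.90.192  path d0:-→d1:-→d2:-→d3:-→d4:-→d5:-→d6:-→d7:-→d8:-→d9:-→d10:-→d11:-→d12:-→d13:-→d14:-→d15:-→d16:-→d17:-→d18:-→d19:-→d20:-→d21:-→d22:-→d23:-→d24:H2→d25:-→d26:-→d27:-  best=H2
  del 38.105.120.64/26 (clear depth 26)
  add 134.235.90.222/32 -> H0 at depth 32
  add 0.0.0.0/0 -> H6 at depth 0
  add 134.235.90.0/24 -> H2 at depth 24
  ? 38.105.112.4  path d0:H6→d1:-→d2:-→d3:-→d4:-→d5:-→d6:-→d7:-→d8:-→d9:-→d10:-→d11:-→d12:-→d13:-→d14:-→d15:-→d16:-→d17:-→d18:-→d19:-→d20:H2  best=H2
  add 105.47.14.0/28 -> H1 at depth 28
  del 105.47.14.0/28 (clear depth 28)

== LOOKUPS ==
["H4","H4","H3","H4","H0","H0","H3","H3","H5","H5","H2","H2"]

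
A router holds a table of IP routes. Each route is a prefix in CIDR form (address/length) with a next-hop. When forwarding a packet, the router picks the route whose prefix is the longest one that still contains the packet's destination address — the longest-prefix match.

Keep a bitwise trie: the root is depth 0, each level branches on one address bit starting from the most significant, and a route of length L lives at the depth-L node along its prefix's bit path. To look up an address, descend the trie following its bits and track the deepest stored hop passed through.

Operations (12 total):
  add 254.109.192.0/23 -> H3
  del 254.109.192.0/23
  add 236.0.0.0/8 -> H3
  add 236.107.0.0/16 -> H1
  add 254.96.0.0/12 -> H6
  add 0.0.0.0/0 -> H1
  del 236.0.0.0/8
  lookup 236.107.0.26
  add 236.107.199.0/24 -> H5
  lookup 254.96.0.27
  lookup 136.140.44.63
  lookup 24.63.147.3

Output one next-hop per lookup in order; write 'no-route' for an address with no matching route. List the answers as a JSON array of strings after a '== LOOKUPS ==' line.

Apply in order:
  + 254.109.192.0/23 (H3) depth=23
  del 254.109.192.0/23 (clear depth 23)
  + 236.0.0.0/8 (H3) depth=8
  + 236.107.0.0/16 (H1) depth=16
  + 254.96.0.0/12 (H6) depth=12
  + 0.0.0.0/0 (H1) depth=0
  del 236.0.0.0/8 (clear depth 8)
  ? 236.107.0.26  path d0:H1→d1:-→d2:-→d3:-→d4:-→d5:-→d6:-→d7:-→d8:-→d9:-→d10:-→d11:-→d12:-→d13:-→d14:-→d15:-→d16:H1  best=H1
  + 236.107.199.0/24 (H5) depth=24
  ? 254.96.0.27  path d0:H1→d1:-→d2:-→d3:-→d4:-→d5:-→d6:-→d7:-→d8:-→d9:-→d10:-→d11:-→d12:H6  best=H6
  ? 136.140.44.63  path d0:H1→d1:-  best=H1
  ? 24.63.147.3  path d0:H1  best=H1

== LOOKUPS ==
["H1","H6","H1","H1"]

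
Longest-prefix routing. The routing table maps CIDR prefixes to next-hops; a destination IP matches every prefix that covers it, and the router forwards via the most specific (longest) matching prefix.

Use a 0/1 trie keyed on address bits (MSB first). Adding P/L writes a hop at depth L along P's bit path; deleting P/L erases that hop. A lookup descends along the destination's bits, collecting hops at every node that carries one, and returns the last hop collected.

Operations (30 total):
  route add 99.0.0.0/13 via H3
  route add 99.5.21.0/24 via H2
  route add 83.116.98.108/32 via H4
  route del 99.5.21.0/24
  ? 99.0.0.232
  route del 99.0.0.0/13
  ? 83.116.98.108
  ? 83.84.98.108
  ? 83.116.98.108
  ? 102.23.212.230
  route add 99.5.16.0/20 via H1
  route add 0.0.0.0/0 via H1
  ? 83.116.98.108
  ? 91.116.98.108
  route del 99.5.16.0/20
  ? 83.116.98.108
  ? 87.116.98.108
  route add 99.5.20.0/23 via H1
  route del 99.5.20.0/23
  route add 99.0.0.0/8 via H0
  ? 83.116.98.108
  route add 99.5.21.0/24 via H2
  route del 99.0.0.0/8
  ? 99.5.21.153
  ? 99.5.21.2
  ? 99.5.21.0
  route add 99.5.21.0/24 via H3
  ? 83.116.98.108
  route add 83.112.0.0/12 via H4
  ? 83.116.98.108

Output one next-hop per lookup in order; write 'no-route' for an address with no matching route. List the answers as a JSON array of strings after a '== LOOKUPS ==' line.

Apply in order:
  add 99.0.0.0/13 -> H3 at depth 13
  add 99.5.21.0/24 -> H2 at depth 24
  add 83.116.98.108/32 -> H4 at depth 32
  - 99.5.21.0/24 clear@24
  lookup 99.0.0.232: bits 0110001100000 walk d0:-→d1:-→d2:-→d3:-→d4:-→d5:-→d6:-→d7:-→d8:-→d9:-→d10:-→d11:-→d12:-→d13:H3 -> H3
  - 99.0.0.0/13 clear@13
  lookup 83.116.98.108: bits 01010011011101000110001001101100 walk d0:-→d1:-→d2:-→d3:-→d4:-→d5:-→d6:-→d7:-→d8:-→d9:-→d10:-→d11:-→d12:-→d13:-→d14:-→d15:-→d16:-→d17:-→d18:-→d19:-→d20:-→d21:-→d22:-→d23:-→d24:-→d25:-→d26:-→d27:-→d28:-→d29:-→d30:-→d31:-→d32:H4 -> H4
  lookup 83.84.98.108: bits 0101001101 walk d0:-→d1:-→d2:-→d3:-→d4:-→d5:-→d6:-→d7:-→d8:-→d9:-→d10:- -> no-route
  lookup 83.116.98.108: bits 01010011011101000110001001101100 walk d0:-→d1:-→d2:-→d3:-→d4:-→d5:-→d6:-→d7:-→d8:-→d9:-→d10:-→d11:-→d12:-→d13:-→d14:-→d15:-→d16:-→d17:-→d18:-→d19:-→d20:-→d21:-→d22:-→d23:-→d24:-→d25:-→d26:-→d27:-→d28:-→d29:-→d30:-→d31:-→d32:H4 -> H4
  lookup 102.23.212.230: bits 01100 walk d0:-→d1:-→d2:-→d3:-→d4:-→d5:- -> no-route
  add 99.5.16.0/20 -> H1 at depth 20
  add 0.0.0.0/0 -> H1 at depth 0
  lookup 83.116.98.108: bits 01010011011101000110001001101100 walk d0:H1→d1:-→d2:-→d3:-→d4:-→d5:-→d6:-→d7:-→d8:-→d9:-→d10:-→d11:-→d12:-→d13:-→d14:-→d15:-→d16:-→d17:-→d18:-→d19:-→d20:-→d21:-→d22:-→d23:-→d24:-→d25:-→d26:-→d27:-→d28:-→d29:-→d30:-→d31:-→d32:H4 -> H4
  lookup 91.116.98.108: bits 0101 walk d0:H1→d1:-→d2:-→d3:-→d4:- -> H1
  - 99.5.16.0/20 clear@20
  lookup 83.116.98.108: bits 01010011011101000110001001101100 walk d0:H1→d1:-→d2:-→d3:-→d4:-→d5:-→d6:-→d7:-→d8:-→d9:-→d10:-→d11:-→d12:-→d13:-→d14:-→d15:-→d16:-→d17:-→d18:-→d19:-→d20:-→d21:-→d22:-→d23:-→d24:-→d25:-→d26:-→d27:-→d28:-→d29:-→d30:-→d31:-→d32:H4 -> H4
  lookup 87.116.98.108: bits 01010 walk d0:H1→d1:-→d2:-→d3:-→d4:-→d5:- -> H1
  add 99.5.20.0/23 -> H1 at depth 23
  - 99.5.20.0/23 clear@23
  add 99.0.0.0/8 -> H0 at depth 8
  lookup 83.116.98.108: bits 01010011011101000110001001101100 walk d0:H1→d1:-→d2:-→d3:-→d4:-→d5:-→d6:-→d7:-→d8:-→d9:-→d10:-→d11:-→d12:-→d13:-→d14:-→d15:-→d16:-→d17:-→d18:-→d19:-→d20:-→d21:-→d22:-→d23:-→d24:-→d25:-→d26:-→d27:-→d28:-→d29:-→d30:-→d31:-→d32:H4 -> H4
  add 99.5.21.0/24 -> H2 at depth 24
  - 99.0.0.0/8 clear@8
  lookup 99.5.21.153: bits 011000110000010100010101 walk d0:H1→d1:-→d2:-→d3:-→d4:-→d5:-→d6:-→d7:-→d8:-→d9:-→d10:-→d11:-→d12:-→d13:-→d14:-→d15:-→d16:-→d17:-→d18:-→d19:-→d20:-→d21:-→d22:-→d23:-→d24:H2 -> H2
  lookup 99.5.21.2: bits 011000110000010100010101 walk d0:H1→d1:-→d2:-→d3:-→d4:-→d5:-→d6:-→d7:-→d8:-→d9:-→d10:-→d11:-→d12:-→d13:-→d14:-→d15:-→d16:-→d17:-→d18:-→d19:-→d20:-→d21:-→d22:-→d23:-→d24:H2 -> H2
  lookup 99.5.21.0: bits 011000110000010100010101 walk d0:H1→d1:-→d2:-→d3:-→d4:-→d5:-→d6:-→d7:-→d8:-→d9:-→d10:-→d11:-→d12:-→d13:-→d14:-→d15:-→d16:-→d17:-→d18:-→d19:-→d20:-→d21:-→d22:-→d23:-→d24:H2 -> H2
  add 99.5.21.0/24 -> H3 at depth 24
  lookup 83.116.98.108: bits 01010011011101000110001001101100 walk d0:H1→d1:-→d2:-→d3:-→d4:-→d5:-→d6:-→d7:-→d8:-→d9:-→d10:-→d11:-→d12:-→d13:-→d14:-→d15:-→d16:-→d17:-→d18:-→d19:-→d20:-→d21:-→d22:-→d23:-→d24:-→d25:-→d26:-→d27:-→d28:-→d29:-→d30:-→d31:-→d32:H4 -> H4
  add 83.112.0.0/12 -> H4 at depth 12
  lookup 83.116.98.108: bits 01010011011101000110001001101100 walk d0:H1→d1:-→d2:-→d3:-→d4:-→d5:-→d6:-→d7:-→d8:-→d9:-→d10:-→d11:-→d12:H4→d13:-→d14:-→d15:-→d16:-→d17:-→d18:-→d19:-→d20:-→d21:-→d22:-→d23:-→d24:-→d25:-→d26:-→d27:-→d28:-→d29:-→d30:-→d31:-→d32:H4 -> H4

== LOOKUPS ==
["H3","H4","no-route","H4","no-route","H4","H1","H4","H1","H4","H2","H2","H2","H4","H4"]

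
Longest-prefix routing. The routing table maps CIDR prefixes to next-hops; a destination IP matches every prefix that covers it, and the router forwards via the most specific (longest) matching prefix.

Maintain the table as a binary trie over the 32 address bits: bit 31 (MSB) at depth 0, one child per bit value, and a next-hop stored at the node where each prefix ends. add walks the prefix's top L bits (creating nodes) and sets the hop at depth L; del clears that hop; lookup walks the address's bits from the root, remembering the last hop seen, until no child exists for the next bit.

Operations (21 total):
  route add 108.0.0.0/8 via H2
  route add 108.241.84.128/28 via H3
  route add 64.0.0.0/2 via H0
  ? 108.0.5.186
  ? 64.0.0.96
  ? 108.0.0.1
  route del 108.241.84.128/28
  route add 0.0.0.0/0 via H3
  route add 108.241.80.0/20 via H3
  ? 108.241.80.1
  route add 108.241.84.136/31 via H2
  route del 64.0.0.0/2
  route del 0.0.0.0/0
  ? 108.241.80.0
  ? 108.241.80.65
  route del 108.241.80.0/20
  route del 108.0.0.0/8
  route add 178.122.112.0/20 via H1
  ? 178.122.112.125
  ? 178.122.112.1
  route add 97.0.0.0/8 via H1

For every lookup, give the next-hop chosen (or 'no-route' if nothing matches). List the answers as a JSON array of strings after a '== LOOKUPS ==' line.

Process each operation:
  + 108.0.0.0/8 (H2) depth=8
  + 108.241.84.128/28 (H3) depth=28
  + 64.0.0.0/2 (H0) depth=2
  Q 108.0.5.186: descend 01101100 ; hops seen [H0,H2] ; pick H2
  Q 64.0.0.96: descend 01 ; hops seen [H0] ; pick H0
  Q 108.0.0.1: descend 01101100 ; hops seen [H0,H2] ; pick H2
  - 108.241.84.128/28 clear@28
  + 0.0.0.0/0 (H3) depth=0
  + 108.241.80.0/20 (H3) depth=20
  Q 108.241.80.1: descend 011011001111000101010 ; hops seen [H3,H0,H2,H3] ; pick H3
  + 108.241.84.136/31 (H2) depth=31
  - 64.0.0.0/2 clear@2
  - 0.0.0.0/0 clear@0
  Q 108.241.80.0: descend 011011001111000101010 ; hops seen [H2,H3] ; pick H3
  Q 108.241.80.65: descend 011011001111000101010 ; hops seen [H2,H3] ; pick H3
  - 108.241.80.0/20 clear@20
  - 108.0.0.0/8 clear@8
  + 178.122.112.0/20 (H1) depth=20
  Q 178.122.112.125: descend 10110010011110100111 ; hops seen [H1] ; pick H1
  Q 178.122.112.1: descend 10110010011110100111 ; hops seen [H1] ; pick H1
  + 97.0.0.0/8 (H1) depth=8

== LOOKUPS ==
["H2","H0","H2","H3","H3","H3","H1","H1"]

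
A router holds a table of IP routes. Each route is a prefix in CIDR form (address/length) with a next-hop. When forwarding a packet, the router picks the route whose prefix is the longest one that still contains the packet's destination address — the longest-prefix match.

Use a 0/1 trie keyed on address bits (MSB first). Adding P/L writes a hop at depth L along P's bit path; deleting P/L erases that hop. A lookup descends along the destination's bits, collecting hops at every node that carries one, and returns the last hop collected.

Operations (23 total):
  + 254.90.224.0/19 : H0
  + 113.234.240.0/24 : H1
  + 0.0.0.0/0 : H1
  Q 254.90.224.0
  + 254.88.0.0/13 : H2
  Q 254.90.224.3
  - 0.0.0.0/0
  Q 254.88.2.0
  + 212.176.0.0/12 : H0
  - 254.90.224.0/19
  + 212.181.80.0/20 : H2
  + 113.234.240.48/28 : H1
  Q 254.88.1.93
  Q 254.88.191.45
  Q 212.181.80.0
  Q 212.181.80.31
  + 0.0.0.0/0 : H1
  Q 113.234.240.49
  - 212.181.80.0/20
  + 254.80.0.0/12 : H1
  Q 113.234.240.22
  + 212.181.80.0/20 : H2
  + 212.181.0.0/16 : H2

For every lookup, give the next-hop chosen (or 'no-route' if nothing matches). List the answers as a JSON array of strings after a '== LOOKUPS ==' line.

Trace:
  add 254.90.224.0/19 -> H0 at depth 19
  add 113.234.240.0/24 -> H1 at depth 24
  add 0.0.0.0/0 -> H1 at depth 0
  lookup 254.90.224.0: bits 1111111001011010111 walk d0:H1→d1:-→d2:-→d3:-→d4:-→d5:-→d6:-→d7:-→d8:-→d9:-→d10:-→d11:-→d12:-→d13:-→d14:-→d15:-→d16:-→d17:-→d18:-→d19:H0 -> H0
  add 254.88.0.0/13 -> H2 at depth 13
  lookup 254.90.224.3: bits 1111111001011010111 walk d0:H1→d1:-→d2:-→d3:-→d4:-→d5:-→d6:-→d7:-→d8:-→d9:-→d10:-→d11:-→d12:-→d13:H2→d14:-→d15:-→d16:-→d17:-→d18:-→d19:H0 -> H0
  del 0.0.0.0/0 (clear depth 0)
  lookup 254.88.2.0: bits 11111110010110 walk d0:-→d1:-→d2:-→d3:-→d4:-→d5:-→d6:-→d7:-→d8:-→d9:-→d10:-→d11:-→d12:-→d13:H2→d14:- -> H2
  add 212.176.0.0/12 -> H0 at depth 12
  del 254.90.224.0/19 (clear depth 19)
  add 212.181.80.0/20 -> H2 at depth 20
  add 113.234.240.48/28 -> H1 at depth 28
  lookup 254.88.1.93: bits 11111110010110 walk d0:-→d1:-→d2:-→d3:-→d4:-→d5:-→d6:-→d7:-→d8:-→d9:-→d10:-→d11:-→d12:-→d13:H2→d14:- -> H2
  lookup 254.88.191.45: bits 11111110010110 walk d0:-→d1:-→d2:-→d3:-→d4:-→d5:-→d6:-→d7:-→d8:-→d9:-→d10:-→d11:-→d12:-→d13:H2→d14:- -> H2
  lookup 212.181.80.0: bits 11010100101101010101 walk d0:-→d1:-→d2:-→d3:-→d4:-→d5:-→d6:-→d7:-→d8:-→d9:-→d10:-→d11:-→d12:H0→d13:-→d14:-→d15:-→d16:-→d17:-→d18:-→d19:-→d20:H2 -> H2
  lookup 212.181.80.31: bits 11010100101101010101 walk d0:-→d1:-→d2:-→d3:-→d4:-→d5:-→d6:-→d7:-→d8:-→d9:-→d10:-→d11:-→d12:H0→d13:-→d14:-→d15:-→d16:-→d17:-→d18:-→d19:-→d20:H2 -> H2
  add 0.0.0.0/0 -> H1 at depth 0
  lookup 113.234.240.49: bits 0111000111101010111100000011 walk d0:H1→d1:-→d2:-→d3:-→d4:-→d5:-→d6:-→d7:-→d8:-→d9:-→d10:-→d11:-→d12:-→d13:-→d14:-→d15:-→d16:-→d17:-→d18:-→d19:-→d20:-→d21:-→d22:-→d23:-→d24:H1→d25:-→d26:-→d27:-→d28:H1 -> H1
  del 212.181.80.0/20 (clear depth 20)
  add 254.80.0.0/12 -> H1 at depth 12
  lookup 113.234.240.22: bits 01110001111010101111000000 walk d0:H1→d1:-→d2:-→d3:-→d4:-→d5:-→d6:-→d7:-→d8:-→d9:-→d10:-→d11:-→d12:-→d13:-→d14:-→d15:-→d16:-→d17:-→d18:-→d19:-→d20:-→d21:-→d22:-→d23:-→d24:H1→d25:-→d26:- -> H1
  add 212.181.80.0/20 -> H2 at depth 20
  add 212.181.0.0/16 -> H2 at depth 16

== LOOKUPS ==
["H0","H0","H2","H2","H2","H2","H2","H1","H1"]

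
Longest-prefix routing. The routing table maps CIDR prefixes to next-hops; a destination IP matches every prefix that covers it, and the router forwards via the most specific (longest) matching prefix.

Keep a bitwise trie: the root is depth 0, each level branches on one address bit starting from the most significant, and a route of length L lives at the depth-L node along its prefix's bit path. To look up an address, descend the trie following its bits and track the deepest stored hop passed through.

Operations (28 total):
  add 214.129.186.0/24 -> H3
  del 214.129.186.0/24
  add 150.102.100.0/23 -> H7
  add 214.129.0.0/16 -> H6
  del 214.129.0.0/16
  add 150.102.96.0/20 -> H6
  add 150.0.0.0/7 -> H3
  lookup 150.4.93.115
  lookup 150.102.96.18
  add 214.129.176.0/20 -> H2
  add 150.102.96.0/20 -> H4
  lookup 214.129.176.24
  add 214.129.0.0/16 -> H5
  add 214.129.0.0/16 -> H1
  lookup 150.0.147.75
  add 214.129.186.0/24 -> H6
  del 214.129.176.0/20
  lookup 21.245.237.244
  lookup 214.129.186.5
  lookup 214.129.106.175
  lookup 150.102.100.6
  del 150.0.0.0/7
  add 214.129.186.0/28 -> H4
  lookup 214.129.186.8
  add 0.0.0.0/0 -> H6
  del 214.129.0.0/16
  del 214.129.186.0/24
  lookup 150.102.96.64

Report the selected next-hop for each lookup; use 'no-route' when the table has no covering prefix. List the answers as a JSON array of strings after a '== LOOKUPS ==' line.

Process each operation:
  + 214.129.186.0/24 (H3) depth=24
  - 214.129.186.0/24 clear@24
  + 150.102.100.0/23 (H7) depth=23
  + 214.129.0.0/16 (H6) depth=16
  - 214.129.0.0/16 clear@16
  + 150.102.96.0/20 (H6) depth=20
  + 150.0.0.0/7 (H3) depth=7
  Q 150.4.93.115: descend 100101100 ; hops seen [H3] ; pick H3
  Q 150.102.96.18: descend 100101100110011001100 ; hops seen [H3,H6] ; pick H6
  + 214.129.176.0/20 (H2) depth=20
  + 150.102.96.0/20 (H4) depth=20
  Q 214.129.176.24: descend 11010110100000011011 ; hops seen [H2] ; pick H2
  + 214.129.0.0/16 (H5) depth=16
  + 214.129.0.0/16 (H1) depth=16
  Q 150.0.147.75: descend 100101100 ; hops seen [H3] ; pick H3
  + 214.129.186.0/24 (H6) depth=24
  - 214.129.176.0/20 clear@20
  Q 21.245.237.244: descend ε ; hops seen [∅] ; pick no-route
  Q 214.129.186.5: descend 110101101000000110111010 ; hops seen [H1,H6] ; pick H6
  Q 214.129.106.175: descend 1101011010000001 ; hops seen [H1] ; pick H1
  Q 150.102.100.6: descend 10010110011001100110010 ; hops seen [H3,H4,H7] ; pick H7
  - 150.0.0.0/7 clear@7
  + 214.129.186.0/28 (H4) depth=28
  Q 214.129.186.8: descend 1101011010000001101110100000 ; hops seen [H1,H6,H4] ; pick H4
  + 0.0.0.0/0 (H6) depth=0
  - 214.129.0.0/16 clear@16
  - 214.129.186.0/24 clear@24
  Q 150.102.96.64: descend 100101100110011001100 ; hops seen [H6,H4] ; pick H4

== LOOKUPS ==
["H3","H6","H2","H3","no-route","H6","H1","H7","H4","H4"]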